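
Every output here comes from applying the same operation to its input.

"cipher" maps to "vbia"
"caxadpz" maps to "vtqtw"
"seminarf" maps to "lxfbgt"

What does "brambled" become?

In each case the input is transformed by: shift every letter 7 places backward in the alphabet (wrapping around), then delete the last 2 characters.
Doing the same to "brambled": "uktfue".

uktfue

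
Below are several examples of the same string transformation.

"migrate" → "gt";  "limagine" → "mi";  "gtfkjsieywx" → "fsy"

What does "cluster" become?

ue

The pattern: keep one character in every 3, starting at position 3 (positions 3rd, 6th, 9th, ...).
Applying that to "cluster" gives "ue".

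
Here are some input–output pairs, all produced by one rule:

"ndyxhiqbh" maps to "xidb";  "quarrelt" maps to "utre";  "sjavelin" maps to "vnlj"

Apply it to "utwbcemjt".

tjeb

What's happening: keep every other character starting from the second (positions 2nd, 4th, 6th, ...), then sort the characters into reverse alphabetical order.
Applying that to "utwbcemjt" gives "tjeb".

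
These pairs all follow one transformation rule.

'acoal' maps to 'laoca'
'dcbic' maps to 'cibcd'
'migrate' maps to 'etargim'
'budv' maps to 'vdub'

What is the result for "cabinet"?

What's happening: reverse the string.
On "cabinet" that produces "tenibac".

tenibac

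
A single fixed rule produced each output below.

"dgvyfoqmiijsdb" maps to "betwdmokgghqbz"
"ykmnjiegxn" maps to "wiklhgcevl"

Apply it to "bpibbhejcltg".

zngzzfchajre

Rule — shift every letter 2 places backward in the alphabet (wrapping around).
For "bpibbhejcltg" the result is "zngzzfchajre".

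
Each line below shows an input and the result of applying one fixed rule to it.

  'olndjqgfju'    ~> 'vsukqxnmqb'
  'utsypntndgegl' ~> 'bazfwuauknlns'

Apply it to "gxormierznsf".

Rule — shift every letter 7 places forward in the alphabet (wrapping around).
On "gxormierznsf" that produces "nevytplyguzm".

nevytplyguzm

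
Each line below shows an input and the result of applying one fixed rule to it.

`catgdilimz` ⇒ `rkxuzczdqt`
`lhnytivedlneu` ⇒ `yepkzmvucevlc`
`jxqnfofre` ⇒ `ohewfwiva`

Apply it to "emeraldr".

dvircuiv

Rule — shift every letter 9 places backward in the alphabet (wrapping around), then move the first character to the end.
Working it through for "emeraldr": intermediate "vdvircui", final "dvircuiv".
(Check on "jxqnfofre": → "aohewfwiv" → "ohewfwiva" ✓)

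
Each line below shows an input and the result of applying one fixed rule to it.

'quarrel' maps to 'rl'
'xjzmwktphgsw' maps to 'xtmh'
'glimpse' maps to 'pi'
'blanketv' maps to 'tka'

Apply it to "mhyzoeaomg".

ymg

Looking at the pairs, the operation is to sort the characters into reverse alphabetical order, then keep one character in every 3, starting at position 2 (positions 2nd, 5th, 8th, ...).
Applying both steps to "mhyzoeaomg": "zyoommhgea", then "ymg".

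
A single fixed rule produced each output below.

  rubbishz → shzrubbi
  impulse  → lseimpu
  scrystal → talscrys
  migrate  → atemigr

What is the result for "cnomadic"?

The rule is to move the last 3 characters to the front (rotate right by 3).
On "cnomadic" that produces "diccnoma".

diccnoma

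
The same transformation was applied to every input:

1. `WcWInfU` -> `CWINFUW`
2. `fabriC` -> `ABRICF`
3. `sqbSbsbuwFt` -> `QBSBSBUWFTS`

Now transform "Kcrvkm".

CRVKMK

Each output is the input with this applied: move the first character to the end, then convert every letter to uppercase.
Applying both steps to "Kcrvkm": "crvkmK", then "CRVKMK".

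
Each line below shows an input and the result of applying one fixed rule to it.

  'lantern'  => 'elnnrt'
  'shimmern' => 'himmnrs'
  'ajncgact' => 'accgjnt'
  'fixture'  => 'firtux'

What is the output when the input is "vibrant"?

Looking at the pairs, the operation is to sort the characters into alphabetical order, then delete the first character.
For "vibrant", step one produces "abinrtv"; step two turns that into "binrtv".

binrtv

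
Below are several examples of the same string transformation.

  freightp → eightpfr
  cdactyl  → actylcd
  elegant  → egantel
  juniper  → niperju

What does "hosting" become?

stingho

What's happening: move the first 2 characters to the end (rotate left by 2).
On "hosting" that produces "stingho".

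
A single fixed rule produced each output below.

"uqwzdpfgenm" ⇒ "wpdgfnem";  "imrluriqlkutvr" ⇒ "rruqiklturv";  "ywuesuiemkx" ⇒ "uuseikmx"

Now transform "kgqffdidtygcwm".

The rule is to swap each adjacent pair of characters (1↔2, 3↔4, ...), then delete the first 3 characters.
Starting from "kgqffdidtygcwm": after the first operation, "gkfqdfdiytcgmw"; after the second, "qdfdiytcgmw".

qdfdiytcgmw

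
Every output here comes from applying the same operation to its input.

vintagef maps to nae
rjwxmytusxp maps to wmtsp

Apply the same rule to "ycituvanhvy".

Rule — delete the first 2 characters, then keep every other character starting from the first (positions 1st, 3rd, 5th, ...).
Applying that to "ycituvanhvy" gives "iuahy".

iuahy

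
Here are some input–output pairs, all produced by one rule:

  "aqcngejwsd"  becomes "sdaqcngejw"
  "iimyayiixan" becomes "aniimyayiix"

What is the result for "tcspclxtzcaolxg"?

xgtcspclxtzcaol

What's happening: move the last 2 characters to the front (rotate right by 2).
Applying that to "tcspclxtzcaolxg" gives "xgtcspclxtzcaol".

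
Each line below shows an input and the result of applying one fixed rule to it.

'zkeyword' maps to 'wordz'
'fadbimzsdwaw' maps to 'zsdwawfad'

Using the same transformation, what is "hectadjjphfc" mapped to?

jjphfchec

The rule is to swap the front and back halves of the string, then delete the last 3 characters.
"hectadjjphfc" → "jjphfchectad" → "jjphfchec".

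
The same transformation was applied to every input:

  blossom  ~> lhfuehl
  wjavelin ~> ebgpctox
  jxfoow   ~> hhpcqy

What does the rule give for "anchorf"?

hkytgva

The pattern: move the last 3 characters to the front (rotate right by 3), then shift every letter 7 places backward in the alphabet (wrapping around).
For "anchorf", step one produces "orfanch"; step two turns that into "hkytgva".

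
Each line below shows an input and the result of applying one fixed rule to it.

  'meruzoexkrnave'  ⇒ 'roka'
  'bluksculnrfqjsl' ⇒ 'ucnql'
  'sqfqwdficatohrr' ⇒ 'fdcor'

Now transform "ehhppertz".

hez

Each output is the input with this applied: keep one character in every 3, starting at position 3 (positions 3rd, 6th, 9th, ...).
For "ehhppertz" the result is "hez".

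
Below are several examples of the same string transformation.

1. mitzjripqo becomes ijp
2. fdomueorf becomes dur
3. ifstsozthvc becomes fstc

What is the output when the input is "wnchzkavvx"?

Each output is the input with this applied: keep one character in every 3, starting at position 2 (positions 2nd, 5th, 8th, ...).
"wnchzkavvx" → "nzv".

nzv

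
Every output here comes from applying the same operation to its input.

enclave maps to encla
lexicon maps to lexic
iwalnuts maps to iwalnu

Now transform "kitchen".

In each case the input is transformed by: delete the last 2 characters.
"kitchen" → "kitch".

kitch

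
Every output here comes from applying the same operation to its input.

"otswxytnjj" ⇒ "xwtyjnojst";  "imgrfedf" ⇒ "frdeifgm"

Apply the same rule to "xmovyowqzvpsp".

The transformation: move the first 3 characters to the end (rotate left by 3), then swap each adjacent pair of characters (1↔2, 3↔4, ...).
So "xmovyowqzvpsp" becomes "yvwozqpvpsmxo".

yvwozqpvpsmxo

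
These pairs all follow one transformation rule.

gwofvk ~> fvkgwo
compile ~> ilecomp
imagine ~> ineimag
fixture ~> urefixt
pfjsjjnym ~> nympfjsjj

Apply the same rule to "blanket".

In each case the input is transformed by: move the last 3 characters to the front (rotate right by 3).
Doing the same to "blanket": "ketblan".

ketblan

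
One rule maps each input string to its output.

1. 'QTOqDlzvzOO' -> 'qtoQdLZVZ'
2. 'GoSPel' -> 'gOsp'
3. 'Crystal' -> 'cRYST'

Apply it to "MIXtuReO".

Rule — delete the last 2 characters, then flip the case of every letter.
For "MIXtuReO" the result is "mixTUr".

mixTUr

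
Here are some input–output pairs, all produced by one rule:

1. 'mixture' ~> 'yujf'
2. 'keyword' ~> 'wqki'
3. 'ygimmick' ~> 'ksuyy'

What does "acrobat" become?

moda

The pattern: delete the last 3 characters, then shift every letter 12 places forward in the alphabet (wrapping around).
Working it through for "acrobat": intermediate "acro", final "moda".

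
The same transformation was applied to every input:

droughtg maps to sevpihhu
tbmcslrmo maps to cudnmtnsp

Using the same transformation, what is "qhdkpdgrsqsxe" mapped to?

The transformation: shift every letter 1 place forward in the alphabet (wrapping around), then swap each adjacent pair of characters (1↔2, 3↔4, ...).
Starting from "qhdkpdgrsqsxe": after the first operation, "rielqehstrtyf"; after the second, "irleeqshrtytf".
(Check on "droughtg": → "espvhiuh" → "sevpihhu" ✓)

irleeqshrtytf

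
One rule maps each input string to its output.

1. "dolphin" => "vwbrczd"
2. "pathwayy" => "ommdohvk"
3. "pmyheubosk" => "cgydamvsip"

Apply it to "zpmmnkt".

byhndaa

In each case the input is transformed by: shift every letter 12 places backward in the alphabet (wrapping around), then move the last 3 characters to the front (rotate right by 3).
For "zpmmnkt", step one produces "ndaabyh"; step two turns that into "byhndaa".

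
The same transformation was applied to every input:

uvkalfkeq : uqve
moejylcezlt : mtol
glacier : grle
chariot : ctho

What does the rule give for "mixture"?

The rule is to take characters alternately from the front and the back (1st, last, 2nd, 2nd-last, ...), then keep only the first 4 characters.
Starting from "mixture": after the first operation, "meirxut"; after the second, "meir".

meir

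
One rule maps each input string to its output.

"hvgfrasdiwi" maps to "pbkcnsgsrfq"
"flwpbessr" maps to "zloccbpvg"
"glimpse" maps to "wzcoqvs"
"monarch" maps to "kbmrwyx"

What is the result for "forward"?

gkbnpyb

Looking at the pairs, the operation is to shift every letter 10 places forward in the alphabet (wrapping around), then move the first 3 characters to the end (rotate left by 3).
Starting from "forward": after the first operation, "pybgkbn"; after the second, "gkbnpyb".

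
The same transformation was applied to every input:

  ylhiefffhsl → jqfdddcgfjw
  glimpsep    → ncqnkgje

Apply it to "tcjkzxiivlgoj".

hmejtggvxihar

Each output is the input with this applied: reverse the string, then shift every letter 2 places backward in the alphabet (wrapping around).
For "tcjkzxiivlgoj", step one produces "joglviixzkjct"; step two turns that into "hmejtggvxihar".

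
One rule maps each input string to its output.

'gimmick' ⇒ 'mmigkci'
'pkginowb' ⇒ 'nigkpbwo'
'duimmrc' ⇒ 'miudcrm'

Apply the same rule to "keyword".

In each case the input is transformed by: reverse the string, then move the first 3 characters to the end (rotate left by 3).
"keyword" → "drowyek" → "wyekdro".
(Check on "duimmrc": → "crmmiud" → "miudcrm" ✓)

wyekdro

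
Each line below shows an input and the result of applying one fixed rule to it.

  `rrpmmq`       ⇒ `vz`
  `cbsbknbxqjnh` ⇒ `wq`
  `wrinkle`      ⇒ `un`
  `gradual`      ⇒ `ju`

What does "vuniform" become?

Rule — shift every letter 9 places forward in the alphabet (wrapping around), then keep only the last 2 characters.
"vuniform" → "edwroxav" → "av".

av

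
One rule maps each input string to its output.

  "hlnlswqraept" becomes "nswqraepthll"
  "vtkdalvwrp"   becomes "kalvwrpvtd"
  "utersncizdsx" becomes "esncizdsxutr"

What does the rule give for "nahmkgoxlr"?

hkgoxlrnam

The transformation: move the first 3 characters to the end (rotate left by 3), then swap the first and last characters.
Working it through for "nahmkgoxlr": intermediate "mkgoxlrnah", final "hkgoxlrnam".
(Check on "vtkdalvwrp": → "dalvwrpvtk" → "kalvwrpvtd" ✓)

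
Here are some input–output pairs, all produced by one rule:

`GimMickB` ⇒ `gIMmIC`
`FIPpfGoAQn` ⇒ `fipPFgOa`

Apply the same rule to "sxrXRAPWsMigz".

Rule — flip the case of every letter, then delete the last 2 characters.
So "sxrXRAPWsMigz" becomes "SXRxrapwSmI".

SXRxrapwSmI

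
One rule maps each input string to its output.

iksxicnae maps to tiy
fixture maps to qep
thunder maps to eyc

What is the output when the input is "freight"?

qte

In each case the input is transformed by: shift every letter 11 places forward in the alphabet (wrapping around), then keep one character in every 3, starting at position 1 (positions 1st, 4th, 7th, ...).
Applying both steps to "freight": "qcptrse", then "qte".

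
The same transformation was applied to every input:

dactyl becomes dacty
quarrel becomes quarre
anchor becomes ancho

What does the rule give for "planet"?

plane

Each output is the input with this applied: delete the last character.
So "planet" becomes "plane".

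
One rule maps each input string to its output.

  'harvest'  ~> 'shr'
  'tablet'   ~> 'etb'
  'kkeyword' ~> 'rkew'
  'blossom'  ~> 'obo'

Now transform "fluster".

efu

Each output is the input with this applied: move the last 3 characters to the front (rotate right by 3), then keep every other character starting from the second (positions 2nd, 4th, 6th, ...).
For "fluster", step one produces "terflus"; step two turns that into "efu".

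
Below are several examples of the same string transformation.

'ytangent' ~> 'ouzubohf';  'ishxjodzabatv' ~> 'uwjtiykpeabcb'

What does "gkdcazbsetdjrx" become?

The transformation: shift every letter 1 place forward in the alphabet (wrapping around), then move the last 2 characters to the front (rotate right by 2).
"gkdcazbsetdjrx" → "hledbactfueksy" → "syhledbactfuek".
(Check on "ytangent": → "zubohfou" → "ouzubohf" ✓)

syhledbactfuek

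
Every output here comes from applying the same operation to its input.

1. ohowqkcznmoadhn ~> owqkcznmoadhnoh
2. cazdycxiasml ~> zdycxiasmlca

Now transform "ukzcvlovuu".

Looking at the pairs, the operation is to move the first 2 characters to the end (rotate left by 2).
"ukzcvlovuu" → "zcvlovuuuk".

zcvlovuuuk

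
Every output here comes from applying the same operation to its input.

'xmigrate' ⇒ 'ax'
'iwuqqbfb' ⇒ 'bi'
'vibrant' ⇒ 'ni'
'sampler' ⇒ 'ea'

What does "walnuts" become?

ta

What's happening: move the first 3 characters to the end (rotate left by 3), then keep one character in every 3, starting at position 3 (positions 3rd, 6th, 9th, ...).
"walnuts" → "nutswal" → "ta".
(Check on "vibrant": → "rantvib" → "ni" ✓)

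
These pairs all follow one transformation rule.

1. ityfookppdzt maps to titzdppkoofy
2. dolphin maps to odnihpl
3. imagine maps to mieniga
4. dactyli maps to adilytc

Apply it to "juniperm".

The transformation: move the first 2 characters to the end (rotate left by 2), then reverse the string.
So "juniperm" becomes "ujmrepin".
(Check on "dactyli": → "ctylida" → "adilytc" ✓)

ujmrepin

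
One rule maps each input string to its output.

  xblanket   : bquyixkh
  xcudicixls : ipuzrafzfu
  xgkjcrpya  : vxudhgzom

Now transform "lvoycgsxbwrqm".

Looking at the pairs, the operation is to move the last 2 characters to the front (rotate right by 2), then shift every letter 3 places backward in the alphabet (wrapping around).
Starting from "lvoycgsxbwrqm": after the first operation, "qmlvoycgsxbwr"; after the second, "njislvzdpuyto".

njislvzdpuyto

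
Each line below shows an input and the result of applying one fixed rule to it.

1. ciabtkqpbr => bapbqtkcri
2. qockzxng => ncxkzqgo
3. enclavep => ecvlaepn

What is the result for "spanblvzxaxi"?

xaanxbzlvsip

Looking at the pairs, the operation is to take characters alternately from the front and the back (1st, last, 2nd, 2nd-last, ...), then move the first 3 characters to the end (rotate left by 3).
For "spanblvzxaxi" the result is "xaanxbzlvsip".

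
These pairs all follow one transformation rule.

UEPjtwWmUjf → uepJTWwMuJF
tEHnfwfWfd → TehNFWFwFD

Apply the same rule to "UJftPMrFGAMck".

What's happening: flip the case of every letter.
Doing the same to "UJftPMrFGAMck": "ujFTpmRfgamCK".

ujFTpmRfgamCK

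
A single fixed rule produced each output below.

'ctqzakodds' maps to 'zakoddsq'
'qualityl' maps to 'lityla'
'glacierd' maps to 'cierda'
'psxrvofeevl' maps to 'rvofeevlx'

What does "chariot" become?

In each case the input is transformed by: delete the first 2 characters, then move the first character to the end.
On "chariot": the first step gives "ariot", and the second then gives "riota".

riota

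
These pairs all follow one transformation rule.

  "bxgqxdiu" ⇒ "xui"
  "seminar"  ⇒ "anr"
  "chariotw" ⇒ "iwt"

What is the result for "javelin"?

iln

The pattern: swap each adjacent pair of characters (1↔2, 3↔4, ...), then keep only the last 3 characters.
Applying both steps to "javelin": "ajeviln", then "iln".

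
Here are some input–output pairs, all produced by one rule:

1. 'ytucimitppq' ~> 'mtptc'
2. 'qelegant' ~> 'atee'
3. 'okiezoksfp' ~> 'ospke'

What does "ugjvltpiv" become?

The transformation: keep every other character starting from the second (positions 2nd, 4th, 6th, ...), then move the first 2 characters to the end (rotate left by 2).
"ugjvltpiv" → "gvti" → "tigv".
(Check on "okiezoksfp": → "keosp" → "ospke" ✓)

tigv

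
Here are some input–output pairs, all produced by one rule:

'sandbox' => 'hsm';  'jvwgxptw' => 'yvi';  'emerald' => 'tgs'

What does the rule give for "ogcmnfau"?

dbp

Each output is the input with this applied: keep one character in every 3, starting at position 1 (positions 1st, 4th, 7th, ...), then shift every letter 11 places backward in the alphabet (wrapping around).
On "ogcmnfau": the first step gives "oma", and the second then gives "dbp".
(Check on "sandbox": → "sdx" → "hsm" ✓)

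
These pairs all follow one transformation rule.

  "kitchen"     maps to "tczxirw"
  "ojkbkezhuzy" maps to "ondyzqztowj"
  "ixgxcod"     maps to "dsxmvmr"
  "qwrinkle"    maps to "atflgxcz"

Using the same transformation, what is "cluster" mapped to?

The rule is to move the last 2 characters to the front (rotate right by 2), then shift every letter 11 places backward in the alphabet (wrapping around).
Working it through for "cluster": intermediate "erclust", final "tgrajhi".

tgrajhi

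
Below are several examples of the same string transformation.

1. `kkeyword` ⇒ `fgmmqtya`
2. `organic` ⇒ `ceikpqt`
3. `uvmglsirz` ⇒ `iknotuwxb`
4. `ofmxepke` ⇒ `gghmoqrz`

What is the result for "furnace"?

What's happening: sort the characters into alphabetical order, then shift every letter 2 places forward in the alphabet (wrapping around).
On "furnace": the first step gives "acefnru", and the second then gives "ceghptw".

ceghptw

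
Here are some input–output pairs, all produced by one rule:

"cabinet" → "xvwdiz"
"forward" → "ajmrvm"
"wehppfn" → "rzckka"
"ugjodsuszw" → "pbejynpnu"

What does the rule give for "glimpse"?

The transformation: delete the last character, then shift every letter 5 places backward in the alphabet (wrapping around).
Doing the same to "glimpse": "bgdhkn".

bgdhkn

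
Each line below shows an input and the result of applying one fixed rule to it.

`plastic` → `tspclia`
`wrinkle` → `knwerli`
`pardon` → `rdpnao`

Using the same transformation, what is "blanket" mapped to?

Rule — take characters alternately from the front and the back (1st, last, 2nd, 2nd-last, ...), then move the last 2 characters to the front (rotate right by 2).
"blanket" → "knbtlea".
(Check on "pardon": → "pnaord" → "rdpnao" ✓)

knbtlea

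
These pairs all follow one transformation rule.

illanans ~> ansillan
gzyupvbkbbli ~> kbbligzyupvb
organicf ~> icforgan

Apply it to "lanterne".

rnelante

The rule is to move the first character to the end, then swap the front and back halves of the string.
Applying both steps to "lanterne": "anternel", then "rnelante".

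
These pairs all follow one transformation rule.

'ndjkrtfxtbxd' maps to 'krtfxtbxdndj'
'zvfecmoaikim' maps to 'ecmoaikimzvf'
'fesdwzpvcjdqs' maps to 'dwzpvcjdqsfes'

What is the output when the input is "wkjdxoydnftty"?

dxoydnfttywkj

What's happening: move the first 3 characters to the end (rotate left by 3).
Applying that to "wkjdxoydnftty" gives "dxoydnfttywkj".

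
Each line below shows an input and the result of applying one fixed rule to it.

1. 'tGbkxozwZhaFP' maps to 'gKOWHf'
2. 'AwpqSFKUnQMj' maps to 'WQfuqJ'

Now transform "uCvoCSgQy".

cOsq

What's happening: flip the case of every letter, then keep every other character starting from the second (positions 2nd, 4th, 6th, ...).
Applying both steps to "uCvoCSgQy": "UcVOcsGqY", then "cOsq".
(Check on "AwpqSFKUnQMj": → "aWPQsfkuNqmJ" → "WQfuqJ" ✓)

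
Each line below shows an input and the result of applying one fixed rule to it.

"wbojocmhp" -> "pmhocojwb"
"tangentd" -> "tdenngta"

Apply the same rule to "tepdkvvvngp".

pngvvkvpdte

The pattern: swap each adjacent pair of characters (1↔2, 3↔4, ...), then reverse the string.
"tepdkvvvngp" → "etdpvkvvgnp" → "pngvvkvpdte".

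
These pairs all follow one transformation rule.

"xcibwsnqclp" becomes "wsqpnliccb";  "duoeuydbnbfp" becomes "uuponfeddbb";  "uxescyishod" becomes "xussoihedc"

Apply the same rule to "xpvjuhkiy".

The transformation: sort the characters into reverse alphabetical order, then delete the first character.
"xpvjuhkiy" → "xvupkjih".

xvupkjih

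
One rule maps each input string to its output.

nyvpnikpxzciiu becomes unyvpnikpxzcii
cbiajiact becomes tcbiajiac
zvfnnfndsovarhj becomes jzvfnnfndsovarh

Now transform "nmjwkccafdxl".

lnmjwkccafdx

Rule — move the last character to the front.
So "nmjwkccafdxl" becomes "lnmjwkccafdx".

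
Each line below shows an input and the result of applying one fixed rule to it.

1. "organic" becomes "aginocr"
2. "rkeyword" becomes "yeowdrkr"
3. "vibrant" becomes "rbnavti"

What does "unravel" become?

arevuln

The pattern: move the first 2 characters to the end (rotate left by 2), then swap each adjacent pair of characters (1↔2, 3↔4, ...).
"unravel" → "ravelun" → "arevuln".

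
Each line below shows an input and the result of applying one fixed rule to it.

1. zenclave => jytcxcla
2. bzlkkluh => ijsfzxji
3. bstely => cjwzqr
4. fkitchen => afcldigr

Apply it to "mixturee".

Looking at the pairs, the operation is to shift every letter 2 places backward in the alphabet (wrapping around), then swap the front and back halves of the string.
So "mixturee" becomes "spcckgvr".

spcckgvr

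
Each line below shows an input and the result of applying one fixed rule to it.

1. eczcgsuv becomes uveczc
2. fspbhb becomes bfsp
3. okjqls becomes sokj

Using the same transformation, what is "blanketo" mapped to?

toblan

Rule — swap the front and back halves of the string, then delete the first 2 characters.
Working it through for "blanketo": intermediate "ketoblan", final "toblan".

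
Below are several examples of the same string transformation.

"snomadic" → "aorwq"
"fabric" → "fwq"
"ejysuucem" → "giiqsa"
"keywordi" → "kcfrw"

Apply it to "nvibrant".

pfobh

Rule — shift every letter 12 places backward in the alphabet (wrapping around), then delete the first 3 characters.
Working it through for "nvibrant": intermediate "bjwpfobh", final "pfobh".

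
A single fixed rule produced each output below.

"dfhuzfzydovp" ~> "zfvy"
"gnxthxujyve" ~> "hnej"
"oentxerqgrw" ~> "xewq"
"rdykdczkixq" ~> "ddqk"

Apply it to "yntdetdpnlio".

enip

Each output is the input with this applied: keep one character in every 3, starting at position 2 (positions 2nd, 5th, 8th, ...), then swap each adjacent pair of characters (1↔2, 3↔4, ...).
"yntdetdpnlio" → "enip".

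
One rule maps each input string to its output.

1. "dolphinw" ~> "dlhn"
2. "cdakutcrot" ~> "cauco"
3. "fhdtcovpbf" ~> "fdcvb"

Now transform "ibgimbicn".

igmin

The pattern: keep every other character starting from the first (positions 1st, 3rd, 5th, ...).
"ibgimbicn" → "igmin".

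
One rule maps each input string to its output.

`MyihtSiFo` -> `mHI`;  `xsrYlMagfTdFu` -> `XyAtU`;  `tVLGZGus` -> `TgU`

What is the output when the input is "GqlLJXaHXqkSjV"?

The rule is to keep one character in every 3, starting at position 1 (positions 1st, 4th, 7th, ...), then flip the case of every letter.
So "GqlLJXaHXqkSjV" becomes "glAQJ".

glAQJ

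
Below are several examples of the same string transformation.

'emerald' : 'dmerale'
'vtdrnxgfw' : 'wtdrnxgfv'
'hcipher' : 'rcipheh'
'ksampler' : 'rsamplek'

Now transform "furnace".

eurnacf

The transformation: swap the first and last characters.
For "furnace" the result is "eurnacf".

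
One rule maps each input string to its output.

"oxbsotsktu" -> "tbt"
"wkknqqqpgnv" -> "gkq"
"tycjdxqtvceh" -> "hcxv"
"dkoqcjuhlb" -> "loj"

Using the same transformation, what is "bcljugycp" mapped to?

In each case the input is transformed by: keep one character in every 3, starting at position 3 (positions 3rd, 6th, 9th, ...), then move the last character to the front.
On "bcljugycp": the first step gives "lgp", and the second then gives "plg".

plg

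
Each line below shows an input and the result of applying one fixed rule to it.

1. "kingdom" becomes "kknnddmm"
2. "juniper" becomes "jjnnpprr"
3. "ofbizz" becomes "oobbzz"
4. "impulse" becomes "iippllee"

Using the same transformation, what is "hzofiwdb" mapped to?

hhooiidd

Each output is the input with this applied: keep every other character starting from the first (positions 1st, 3rd, 5th, ...), then double every character.
On "hzofiwdb": the first step gives "hoid", and the second then gives "hhooiidd".
(Check on "juniper": → "jnpr" → "jjnnpprr" ✓)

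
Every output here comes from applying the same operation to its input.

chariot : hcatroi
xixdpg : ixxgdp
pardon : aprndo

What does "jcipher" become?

cjirpeh

Looking at the pairs, the operation is to move the first character to the end, then take characters alternately from the front and the back (1st, last, 2nd, 2nd-last, ...).
Working it through for "jcipher": intermediate "cipherj", final "cjirpeh".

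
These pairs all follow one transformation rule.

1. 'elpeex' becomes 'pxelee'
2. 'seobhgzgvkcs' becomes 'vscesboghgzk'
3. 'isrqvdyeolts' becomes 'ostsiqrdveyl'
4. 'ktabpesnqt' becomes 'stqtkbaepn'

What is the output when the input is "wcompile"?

pelcwmoi

Rule — swap each adjacent pair of characters (1↔2, 3↔4, ...), then move the last 3 characters to the front (rotate right by 3).
Applying both steps to "wcompile": "cwmoipel", then "pelcwmoi".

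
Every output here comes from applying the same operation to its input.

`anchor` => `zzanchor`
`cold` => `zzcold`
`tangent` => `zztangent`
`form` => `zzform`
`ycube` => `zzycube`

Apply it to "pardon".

In each case the input is transformed by: prepend "zz".
On "pardon" that produces "zzpardon".

zzpardon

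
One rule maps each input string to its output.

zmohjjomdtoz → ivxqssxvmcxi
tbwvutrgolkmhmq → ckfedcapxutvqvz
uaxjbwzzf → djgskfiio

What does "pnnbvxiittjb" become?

ywwkegrrccsk

The rule is to shift every letter 9 places forward in the alphabet (wrapping around).
For "pnnbvxiittjb" the result is "ywwkegrrccsk".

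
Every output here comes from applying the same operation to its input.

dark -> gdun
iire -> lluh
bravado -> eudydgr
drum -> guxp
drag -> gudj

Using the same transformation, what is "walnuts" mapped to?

Looking at the pairs, the operation is to shift every letter 3 places forward in the alphabet (wrapping around).
So "walnuts" becomes "zdoqxwv".

zdoqxwv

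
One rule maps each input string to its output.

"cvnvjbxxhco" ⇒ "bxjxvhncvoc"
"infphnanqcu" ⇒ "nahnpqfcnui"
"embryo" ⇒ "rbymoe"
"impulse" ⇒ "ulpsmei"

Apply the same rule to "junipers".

Rule — take characters alternately from the front and the back (1st, last, 2nd, 2nd-last, ...), then reverse the string.
On "junipers": the first step gives "jsurneip", and the second then gives "pienrusj".

pienrusj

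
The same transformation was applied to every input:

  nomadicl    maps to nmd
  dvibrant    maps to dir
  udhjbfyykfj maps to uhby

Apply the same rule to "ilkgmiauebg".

ikma

The pattern: delete the last 3 characters, then keep every other character starting from the first (positions 1st, 3rd, 5th, ...).
On "ilkgmiauebg": the first step gives "ilkgmiau", and the second then gives "ikma".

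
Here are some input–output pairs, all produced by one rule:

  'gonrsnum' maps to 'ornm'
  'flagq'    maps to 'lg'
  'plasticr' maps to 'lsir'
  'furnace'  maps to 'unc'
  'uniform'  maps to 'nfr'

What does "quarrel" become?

ure

The pattern: keep every other character starting from the second (positions 2nd, 4th, 6th, ...).
Doing the same to "quarrel": "ure".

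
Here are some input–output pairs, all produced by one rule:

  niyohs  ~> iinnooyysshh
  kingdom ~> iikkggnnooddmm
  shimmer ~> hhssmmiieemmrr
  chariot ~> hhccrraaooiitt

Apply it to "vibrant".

What's happening: swap each adjacent pair of characters (1↔2, 3↔4, ...), then double every character.
For "vibrant" the result is "iivvrrbbnnaatt".

iivvrrbbnnaatt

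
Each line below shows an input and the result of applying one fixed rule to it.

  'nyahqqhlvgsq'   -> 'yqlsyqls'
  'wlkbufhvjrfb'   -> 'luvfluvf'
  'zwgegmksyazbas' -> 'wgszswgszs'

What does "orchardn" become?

ranran

The pattern: keep one character in every 3, starting at position 2 (positions 2nd, 5th, 8th, ...), then write the whole string twice.
Applying that to "orchardn" gives "ranran".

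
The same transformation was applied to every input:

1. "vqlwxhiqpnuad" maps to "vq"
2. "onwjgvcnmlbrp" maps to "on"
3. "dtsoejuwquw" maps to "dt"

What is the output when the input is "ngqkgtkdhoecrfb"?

ng

Each output is the input with this applied: keep only the first 2 characters.
"ngqkgtkdhoecrfb" → "ng".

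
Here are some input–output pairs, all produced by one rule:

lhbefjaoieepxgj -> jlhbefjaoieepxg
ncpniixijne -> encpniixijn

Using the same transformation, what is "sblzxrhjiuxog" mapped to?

Rule — move the last character to the front.
For "sblzxrhjiuxog" the result is "gsblzxrhjiuxo".

gsblzxrhjiuxo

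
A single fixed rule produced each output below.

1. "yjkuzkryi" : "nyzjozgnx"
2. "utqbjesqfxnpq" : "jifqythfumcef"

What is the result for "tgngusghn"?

Looking at the pairs, the operation is to shift every letter 11 places backward in the alphabet (wrapping around).
So "tgngusghn" becomes "ivcvjhvwc".

ivcvjhvwc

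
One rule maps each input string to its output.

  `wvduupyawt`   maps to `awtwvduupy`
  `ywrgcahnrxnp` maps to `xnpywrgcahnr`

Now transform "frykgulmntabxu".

bxufrykgulmnta

Looking at the pairs, the operation is to move the last 3 characters to the front (rotate right by 3).
Applying that to "frykgulmntabxu" gives "bxufrykgulmnta".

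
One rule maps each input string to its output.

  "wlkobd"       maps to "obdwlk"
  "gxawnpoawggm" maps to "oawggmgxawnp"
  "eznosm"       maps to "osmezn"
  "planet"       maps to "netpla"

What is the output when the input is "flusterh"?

The rule is to swap the front and back halves of the string.
Applying that to "flusterh" gives "terhflus".

terhflus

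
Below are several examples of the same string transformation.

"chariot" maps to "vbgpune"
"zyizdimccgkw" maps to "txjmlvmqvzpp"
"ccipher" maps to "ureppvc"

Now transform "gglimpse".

The transformation: shift every letter 13 places forward in the alphabet (wrapping around) — i.e. ROT13, then move the last 3 characters to the front (rotate right by 3).
"gglimpse" → "ttyvzcfr" → "cfrttyvz".

cfrttyvz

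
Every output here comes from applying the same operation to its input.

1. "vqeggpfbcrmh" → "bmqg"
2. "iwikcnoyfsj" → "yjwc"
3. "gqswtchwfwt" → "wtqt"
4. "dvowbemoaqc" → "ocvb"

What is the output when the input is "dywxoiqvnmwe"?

What's happening: keep one character in every 3, starting at position 2 (positions 2nd, 5th, 8th, ...), then move the first 2 characters to the end (rotate left by 2).
Applying both steps to "dywxoiqvnmwe": "yovw", then "vwyo".
(Check on "gqswtchwfwt": → "qtwt" → "wtqt" ✓)

vwyo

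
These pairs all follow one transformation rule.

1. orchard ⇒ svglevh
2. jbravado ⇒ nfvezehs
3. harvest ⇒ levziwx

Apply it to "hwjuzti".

The rule is to shift every letter 4 places forward in the alphabet (wrapping around).
For "hwjuzti" the result is "lanydxm".

lanydxm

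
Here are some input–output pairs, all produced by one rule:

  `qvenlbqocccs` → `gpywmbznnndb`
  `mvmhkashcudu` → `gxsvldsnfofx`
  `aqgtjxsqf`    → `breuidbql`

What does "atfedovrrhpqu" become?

In each case the input is transformed by: move the first character to the end, then shift every letter 11 places forward in the alphabet (wrapping around).
On "atfedovrrhpqu": the first step gives "tfedovrrhpqua", and the second then gives "eqpozgccsabfl".

eqpozgccsabfl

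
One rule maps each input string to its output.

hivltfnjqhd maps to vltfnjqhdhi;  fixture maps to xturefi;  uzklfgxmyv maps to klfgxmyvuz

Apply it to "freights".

In each case the input is transformed by: move the first 2 characters to the end (rotate left by 2).
On "freights" that produces "eightsfr".

eightsfr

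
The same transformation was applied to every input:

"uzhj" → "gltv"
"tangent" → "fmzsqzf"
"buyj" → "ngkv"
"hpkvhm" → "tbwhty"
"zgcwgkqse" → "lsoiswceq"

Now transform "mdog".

Rule — shift every letter 12 places forward in the alphabet (wrapping around).
On "mdog" that produces "ypas".

ypas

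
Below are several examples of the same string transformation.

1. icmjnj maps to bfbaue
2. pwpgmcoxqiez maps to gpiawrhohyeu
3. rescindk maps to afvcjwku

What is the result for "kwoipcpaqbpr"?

Looking at the pairs, the operation is to shift every letter 8 places backward in the alphabet (wrapping around), then swap the front and back halves of the string.
Working it through for "kwoipcpaqbpr": intermediate "cogahuhsithj", final "hsithjcogahu".

hsithjcogahu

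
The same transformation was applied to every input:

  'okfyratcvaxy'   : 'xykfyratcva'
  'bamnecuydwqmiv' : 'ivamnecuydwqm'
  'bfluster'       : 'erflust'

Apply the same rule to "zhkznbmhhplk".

Looking at the pairs, the operation is to delete the first character, then move the last 2 characters to the front (rotate right by 2).
Starting from "zhkznbmhhplk": after the first operation, "hkznbmhhplk"; after the second, "lkhkznbmhhp".

lkhkznbmhhp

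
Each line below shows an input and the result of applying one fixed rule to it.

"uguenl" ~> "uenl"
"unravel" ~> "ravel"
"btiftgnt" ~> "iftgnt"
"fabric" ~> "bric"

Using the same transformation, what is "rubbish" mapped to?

bbish

The pattern: delete the first 2 characters.
So "rubbish" becomes "bbish".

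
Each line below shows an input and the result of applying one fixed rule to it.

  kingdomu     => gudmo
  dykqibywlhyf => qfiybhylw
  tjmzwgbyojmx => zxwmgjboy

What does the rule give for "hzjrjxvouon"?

Each output is the input with this applied: delete the first 3 characters, then take characters alternately from the front and the back (1st, last, 2nd, 2nd-last, ...).
On "hzjrjxvouon": the first step gives "rjxvouon", and the second then gives "rnjoxuvo".

rnjoxuvo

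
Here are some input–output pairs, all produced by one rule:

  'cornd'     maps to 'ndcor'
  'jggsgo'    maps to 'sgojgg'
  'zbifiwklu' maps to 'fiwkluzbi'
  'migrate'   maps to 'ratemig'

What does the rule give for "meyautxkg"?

The transformation: move the first 3 characters to the end (rotate left by 3).
"meyautxkg" → "autxkgmey".

autxkgmey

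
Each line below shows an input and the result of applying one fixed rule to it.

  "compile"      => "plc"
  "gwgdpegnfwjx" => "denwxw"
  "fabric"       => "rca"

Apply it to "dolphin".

Looking at the pairs, the operation is to move the first 2 characters to the end (rotate left by 2), then keep every other character starting from the second (positions 2nd, 4th, 6th, ...).
So "dolphin" becomes "pid".
(Check on "compile": → "mpileco" → "plc" ✓)

pid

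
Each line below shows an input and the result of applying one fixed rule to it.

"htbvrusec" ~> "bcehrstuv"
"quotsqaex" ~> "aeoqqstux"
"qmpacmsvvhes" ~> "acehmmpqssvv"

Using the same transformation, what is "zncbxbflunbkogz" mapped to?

Looking at the pairs, the operation is to sort the characters into alphabetical order.
On "zncbxbflunbkogz" that produces "bbbcfgklnnouxzz".

bbbcfgklnnouxzz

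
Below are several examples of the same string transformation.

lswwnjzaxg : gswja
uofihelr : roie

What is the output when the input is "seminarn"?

The transformation: move the last 2 characters to the front (rotate right by 2), then keep every other character starting from the second (positions 2nd, 4th, 6th, ...).
"seminarn" → "rnsemina" → "neia".
(Check on "uofihelr": → "lruofihe" → "roie" ✓)

neia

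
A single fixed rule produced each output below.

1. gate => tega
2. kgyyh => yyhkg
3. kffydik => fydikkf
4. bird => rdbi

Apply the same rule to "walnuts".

Rule — move the first 2 characters to the end (rotate left by 2).
For "walnuts" the result is "lnutswa".

lnutswa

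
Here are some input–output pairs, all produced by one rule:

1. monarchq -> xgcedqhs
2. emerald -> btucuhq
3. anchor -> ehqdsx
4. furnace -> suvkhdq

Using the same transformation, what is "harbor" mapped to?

The transformation: shift every letter 10 places backward in the alphabet (wrapping around), then move the last 2 characters to the front (rotate right by 2).
For "harbor", step one produces "xqhreh"; step two turns that into "ehxqhr".

ehxqhr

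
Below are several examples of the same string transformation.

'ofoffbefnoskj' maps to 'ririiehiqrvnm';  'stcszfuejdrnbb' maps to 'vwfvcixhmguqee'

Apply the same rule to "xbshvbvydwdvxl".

aevkyeybgzgyao

The rule is to shift every letter 3 places forward in the alphabet (wrapping around).
For "xbshvbvydwdvxl" the result is "aevkyeybgzgyao".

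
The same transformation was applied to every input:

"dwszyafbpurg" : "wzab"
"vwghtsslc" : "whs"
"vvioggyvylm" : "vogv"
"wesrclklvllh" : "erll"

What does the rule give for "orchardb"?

Looking at the pairs, the operation is to delete the last 3 characters, then keep every other character starting from the second (positions 2nd, 4th, 6th, ...).
On "orchardb": the first step gives "orcha", and the second then gives "rh".

rh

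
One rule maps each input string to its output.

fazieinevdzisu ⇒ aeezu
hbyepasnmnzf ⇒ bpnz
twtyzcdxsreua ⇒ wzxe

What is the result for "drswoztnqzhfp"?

The transformation: keep one character in every 3, starting at position 2 (positions 2nd, 5th, 8th, ...).
So "drswoztnqzhfp" becomes "ronh".

ronh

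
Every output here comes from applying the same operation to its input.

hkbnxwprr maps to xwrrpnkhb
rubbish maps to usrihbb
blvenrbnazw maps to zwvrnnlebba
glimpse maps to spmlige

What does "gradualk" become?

Rule — sort the characters into reverse alphabetical order.
"gradualk" → "urlkgdaa".

urlkgdaa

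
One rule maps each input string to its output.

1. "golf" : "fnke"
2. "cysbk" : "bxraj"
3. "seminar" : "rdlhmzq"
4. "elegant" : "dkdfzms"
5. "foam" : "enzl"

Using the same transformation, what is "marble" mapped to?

The transformation: shift every letter 1 place backward in the alphabet (wrapping around).
"marble" → "lzqakd".

lzqakd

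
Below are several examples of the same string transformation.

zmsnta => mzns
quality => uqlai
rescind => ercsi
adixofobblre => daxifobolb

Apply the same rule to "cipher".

Each output is the input with this applied: delete the last 2 characters, then swap each adjacent pair of characters (1↔2, 3↔4, ...).
On "cipher" that produces "ichp".

ichp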